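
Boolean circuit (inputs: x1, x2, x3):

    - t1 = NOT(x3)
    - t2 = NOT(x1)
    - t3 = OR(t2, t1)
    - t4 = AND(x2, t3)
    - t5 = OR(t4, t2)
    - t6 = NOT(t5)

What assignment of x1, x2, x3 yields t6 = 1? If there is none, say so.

t6 = NOT(t5) must be 1, so t5 = 0.
Check with x1=1, x2=0, x3=1:
t1 = NOT(x3) = NOT 1 = 0
t2 = NOT(x1) = NOT 1 = 0
t3 = OR(t2, t1) = OR(0, 0) = 0
t4 = AND(x2, t3) = AND(0, 0) = 0
t5 = OR(t4, t2) = OR(0, 0) = 0
t6 = NOT(t5) = NOT 0 = 1
So t6 = 1 as required.

x1=1, x2=0, x3=1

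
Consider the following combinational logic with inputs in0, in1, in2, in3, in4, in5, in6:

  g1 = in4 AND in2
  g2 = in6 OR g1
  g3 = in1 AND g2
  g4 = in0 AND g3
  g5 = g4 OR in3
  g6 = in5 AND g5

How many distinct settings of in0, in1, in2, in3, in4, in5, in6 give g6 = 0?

g6 = in5 AND g5 must be 0, so at least one of in5, g5 is 0.
Enumerating the 128 input combinations, 91 give g6 = 0 and 37 give g6 = 1.

91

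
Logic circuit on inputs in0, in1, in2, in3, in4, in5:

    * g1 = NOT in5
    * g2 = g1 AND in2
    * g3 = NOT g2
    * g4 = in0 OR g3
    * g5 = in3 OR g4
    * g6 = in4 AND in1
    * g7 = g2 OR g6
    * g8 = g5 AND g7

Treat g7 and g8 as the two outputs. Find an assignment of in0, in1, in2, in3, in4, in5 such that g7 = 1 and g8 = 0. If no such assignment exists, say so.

Check with in0=0 in1=1 in2=1 in3=0 in4=1 in5=0:
g1 = NOT in5 = NOT 0 = 1
g2 = g1 AND in2 = 1 AND 1 = 1
g3 = NOT g2 = NOT 1 = 0
g4 = in0 OR g3 = 0 OR 0 = 0
g5 = in3 OR g4 = 0 OR 0 = 0
g6 = in4 AND in1 = 1 AND 1 = 1
g7 = g2 OR g6 = 1 OR 1 = 1
g8 = g5 AND g7 = 0 AND 1 = 0
So g7 = 1 and g8 = 0.

in0=0 in1=1 in2=1 in3=0 in4=1 in5=0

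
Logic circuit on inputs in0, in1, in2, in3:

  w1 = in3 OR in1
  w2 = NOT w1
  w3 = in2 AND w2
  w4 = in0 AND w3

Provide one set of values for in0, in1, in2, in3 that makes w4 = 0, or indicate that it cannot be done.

in0=1, in1=1, in2=0, in3=0

w4 = in0 AND w3 must be 0, so at least one of in0, w3 is 0.
Check with in0=1, in1=1, in2=0, in3=0:
w1 = in3 OR in1 = 0 OR 1 = 1
w2 = NOT w1 = NOT 1 = 0
w3 = in2 AND w2 = 0 AND 0 = 0
w4 = in0 AND w3 = 1 AND 0 = 0
So w4 = 0 as required.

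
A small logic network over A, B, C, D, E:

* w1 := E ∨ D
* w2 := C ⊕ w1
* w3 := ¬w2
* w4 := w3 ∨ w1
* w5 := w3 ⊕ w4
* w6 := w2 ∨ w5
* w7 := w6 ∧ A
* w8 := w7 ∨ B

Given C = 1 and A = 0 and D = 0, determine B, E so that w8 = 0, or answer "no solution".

B=0 E=0

w8 = w7 ∨ B must be 0, so both w7 = 0 and B = 0.
Check with C = 1 and A = 0 and D = 0 and B=0, E=0:
w1 = E ∨ D = 0 ∨ 0 = 0
w2 = C ⊕ w1 = 1 ⊕ 0 = 1
w3 = ¬w2 = ¬1 = 0
w4 = w3 ∨ w1 = 0 ∨ 0 = 0
w5 = w3 ⊕ w4 = 0 ⊕ 0 = 0
w6 = w2 ∨ w5 = 1 ∨ 0 = 1
w7 = w6 ∧ A = 1 ∧ 0 = 0
w8 = w7 ∨ B = 0 ∨ 0 = 0
So w8 = 0.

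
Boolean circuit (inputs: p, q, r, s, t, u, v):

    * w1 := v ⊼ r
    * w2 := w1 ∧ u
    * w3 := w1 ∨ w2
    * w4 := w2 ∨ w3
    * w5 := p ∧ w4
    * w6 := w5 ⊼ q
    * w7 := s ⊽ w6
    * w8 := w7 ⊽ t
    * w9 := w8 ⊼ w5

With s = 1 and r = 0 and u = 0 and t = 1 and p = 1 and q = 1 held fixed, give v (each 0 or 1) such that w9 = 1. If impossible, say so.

Check with s = 1 and r = 0 and u = 0 and t = 1 and p = 1 and q = 1 and v=1:
w1 = v ⊼ r = 1 ⊼ 0 = 1
w2 = w1 ∧ u = 1 ∧ 0 = 0
w3 = w1 ∨ w2 = 1 ∨ 0 = 1
w4 = w2 ∨ w3 = 0 ∨ 1 = 1
w5 = p ∧ w4 = 1 ∧ 1 = 1
w6 = w5 ⊼ q = 1 ⊼ 1 = 0
w7 = s ⊽ w6 = 1 ⊽ 0 = 0
w8 = w7 ⊽ t = 0 ⊽ 1 = 0
w9 = w8 ⊼ w5 = 0 ⊼ 1 = 1
So w9 = 1.

v=1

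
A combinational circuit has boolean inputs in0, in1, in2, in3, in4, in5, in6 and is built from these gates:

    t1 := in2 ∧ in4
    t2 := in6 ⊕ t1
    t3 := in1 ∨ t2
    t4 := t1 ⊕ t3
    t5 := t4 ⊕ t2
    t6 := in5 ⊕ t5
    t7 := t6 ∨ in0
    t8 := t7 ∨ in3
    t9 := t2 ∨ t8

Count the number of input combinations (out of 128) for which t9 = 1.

t9 = t2 ∨ t8 must be 1, so at least one of t2, t8 is 1.
Enumerating the 128 input combinations, 120 give t9 = 1 and 8 give t9 = 0.

120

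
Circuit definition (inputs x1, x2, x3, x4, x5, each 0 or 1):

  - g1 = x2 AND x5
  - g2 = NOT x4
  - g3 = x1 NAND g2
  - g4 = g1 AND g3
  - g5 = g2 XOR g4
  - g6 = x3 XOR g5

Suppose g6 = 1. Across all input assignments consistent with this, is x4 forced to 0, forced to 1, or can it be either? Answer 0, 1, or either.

Both values of x4 occur among assignments with g6 = 1:
  x4=0: x1=0, x2=0, x3=0, x4=0, x5=0
  x4=1: x1=0, x2=0, x3=1, x4=1, x5=0

either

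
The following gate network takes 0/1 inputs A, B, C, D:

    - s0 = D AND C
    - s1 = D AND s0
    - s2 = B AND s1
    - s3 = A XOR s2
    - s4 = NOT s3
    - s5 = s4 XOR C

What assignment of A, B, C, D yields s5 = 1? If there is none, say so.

Check with A=0, B=0, C=0, D=1:
s0 = D AND C = 1 AND 0 = 0
s1 = D AND s0 = 1 AND 0 = 0
s2 = B AND s1 = 0 AND 0 = 0
s3 = A XOR s2 = 0 XOR 0 = 0
s4 = NOT s3 = NOT 0 = 1
s5 = s4 XOR C = 1 XOR 0 = 1
So s5 = 1 as required.

A=0, B=0, C=0, D=1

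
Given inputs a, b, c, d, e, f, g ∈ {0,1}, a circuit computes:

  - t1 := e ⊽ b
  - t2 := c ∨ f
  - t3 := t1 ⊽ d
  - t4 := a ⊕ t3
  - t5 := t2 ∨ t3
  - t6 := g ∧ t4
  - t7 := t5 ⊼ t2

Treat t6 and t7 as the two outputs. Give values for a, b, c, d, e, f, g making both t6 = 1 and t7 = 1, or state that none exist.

Check with a=0 b=0 c=0 d=0 e=1 f=0 g=1:
t1 = e ⊽ b = 1 ⊽ 0 = 0
t2 = c ∨ f = 0 ∨ 0 = 0
t3 = t1 ⊽ d = 0 ⊽ 0 = 1
t4 = a ⊕ t3 = 0 ⊕ 1 = 1
t5 = t2 ∨ t3 = 0 ∨ 1 = 1
t6 = g ∧ t4 = 1 ∧ 1 = 1
t7 = t5 ⊼ t2 = 1 ⊼ 0 = 1
So t6 = 1 and t7 = 1.

a=0 b=0 c=0 d=0 e=1 f=0 g=1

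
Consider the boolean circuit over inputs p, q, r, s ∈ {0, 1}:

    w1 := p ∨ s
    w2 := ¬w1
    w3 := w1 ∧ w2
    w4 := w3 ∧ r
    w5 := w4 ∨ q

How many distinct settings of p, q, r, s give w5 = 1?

w5 = w4 ∨ q must be 1, so at least one of w4, q is 1.
Enumerating the 16 input combinations, 8 give w5 = 1 and 8 give w5 = 0.

8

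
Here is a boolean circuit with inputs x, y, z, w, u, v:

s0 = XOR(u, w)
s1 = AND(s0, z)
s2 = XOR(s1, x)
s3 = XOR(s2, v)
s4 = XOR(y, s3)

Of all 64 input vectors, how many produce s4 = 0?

32

s4 = XOR(y, s3) must be 0, so y and s3 are equal.
Enumerating the 64 input combinations, 32 give s4 = 0 and 32 give s4 = 1.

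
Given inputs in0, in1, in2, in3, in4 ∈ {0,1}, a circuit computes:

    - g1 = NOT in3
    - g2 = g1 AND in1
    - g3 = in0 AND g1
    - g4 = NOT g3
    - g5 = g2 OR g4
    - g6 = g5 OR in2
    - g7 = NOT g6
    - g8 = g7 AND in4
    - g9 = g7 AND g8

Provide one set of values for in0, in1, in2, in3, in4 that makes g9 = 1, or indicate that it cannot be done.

in0=1 in1=0 in2=0 in3=0 in4=1

g9 = g7 AND g8 must be 1, so both g7 = 1 and g8 = 1.
g7 = NOT g6 must be 1, so g6 = 0.
g8 = g7 AND in4 must be 1, so both g7 = 1 and in4 = 1.
Check with in0=1 in1=0 in2=0 in3=0 in4=1:
g1 = NOT in3 = NOT 0 = 1
g2 = g1 AND in1 = 1 AND 0 = 0
g3 = in0 AND g1 = 1 AND 1 = 1
g4 = NOT g3 = NOT 1 = 0
g5 = g2 OR g4 = 0 OR 0 = 0
g6 = g5 OR in2 = 0 OR 0 = 0
g7 = NOT g6 = NOT 0 = 1
g8 = g7 AND in4 = 1 AND 1 = 1
g9 = g7 AND g8 = 1 AND 1 = 1
So g9 = 1 as required.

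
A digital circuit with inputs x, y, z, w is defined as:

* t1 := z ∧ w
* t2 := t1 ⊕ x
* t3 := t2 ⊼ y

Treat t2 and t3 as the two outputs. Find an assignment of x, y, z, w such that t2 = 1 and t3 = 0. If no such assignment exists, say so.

Check with x=0, y=1, z=1, w=1:
t1 = z ∧ w = 1 ∧ 1 = 1
t2 = t1 ⊕ x = 1 ⊕ 0 = 1
t3 = t2 ⊼ y = 1 ⊼ 1 = 0
So t2 = 1 and t3 = 0.

x=0, y=1, z=1, w=1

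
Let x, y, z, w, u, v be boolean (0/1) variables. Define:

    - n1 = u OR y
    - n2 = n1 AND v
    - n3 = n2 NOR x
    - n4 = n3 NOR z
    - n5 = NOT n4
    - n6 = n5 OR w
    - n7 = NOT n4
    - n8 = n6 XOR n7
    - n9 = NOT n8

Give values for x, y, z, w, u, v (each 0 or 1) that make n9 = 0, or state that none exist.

Check with x=1, y=0, z=0, w=1, u=0, v=0:
n1 = u OR y = 0 OR 0 = 0
n2 = n1 AND v = 0 AND 0 = 0
n3 = n2 NOR x = 0 NOR 1 = 0
n4 = n3 NOR z = 0 NOR 0 = 1
n5 = NOT n4 = NOT 1 = 0
n6 = n5 OR w = 0 OR 1 = 1
n7 = NOT n4 = NOT 1 = 0
n8 = n6 XOR n7 = 1 XOR 0 = 1
n9 = NOT n8 = NOT 1 = 0
So n9 = 0 as required.

x=1, y=0, z=0, w=1, u=0, v=0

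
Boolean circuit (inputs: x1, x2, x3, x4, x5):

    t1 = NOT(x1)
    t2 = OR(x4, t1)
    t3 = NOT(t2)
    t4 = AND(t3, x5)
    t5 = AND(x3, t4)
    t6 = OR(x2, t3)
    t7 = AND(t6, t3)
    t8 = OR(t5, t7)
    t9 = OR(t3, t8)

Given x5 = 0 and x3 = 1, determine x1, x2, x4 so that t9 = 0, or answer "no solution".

x1=1, x2=1, x4=1

Check with x5 = 0 and x3 = 1 and x1=1, x2=1, x4=1:
t1 = NOT(x1) = NOT 1 = 0
t2 = OR(x4, t1) = OR(1, 0) = 1
t3 = NOT(t2) = NOT 1 = 0
t4 = AND(t3, x5) = AND(0, 0) = 0
t5 = AND(x3, t4) = AND(1, 0) = 0
t6 = OR(x2, t3) = OR(1, 0) = 1
t7 = AND(t6, t3) = AND(1, 0) = 0
t8 = OR(t5, t7) = OR(0, 0) = 0
t9 = OR(t3, t8) = OR(0, 0) = 0
So t9 = 0.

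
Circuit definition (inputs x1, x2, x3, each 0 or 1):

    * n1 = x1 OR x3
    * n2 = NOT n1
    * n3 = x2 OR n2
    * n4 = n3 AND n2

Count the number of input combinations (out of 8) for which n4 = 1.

2

n4 = n3 AND n2 must be 1, so both n3 = 1 and n2 = 1.
Enumerating the 8 input combinations, 2 give n4 = 1 and 6 give n4 = 0.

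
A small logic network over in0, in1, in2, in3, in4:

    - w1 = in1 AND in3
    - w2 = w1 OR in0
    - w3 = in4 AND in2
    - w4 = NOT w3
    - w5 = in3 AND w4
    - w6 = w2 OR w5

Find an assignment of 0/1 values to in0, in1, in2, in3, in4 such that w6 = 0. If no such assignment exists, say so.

w6 = w2 OR w5 must be 0, so both w2 = 0 and w5 = 0.
w2 = w1 OR in0 must be 0, so both w1 = 0 and in0 = 0.
Check with in0=0, in1=1, in2=1, in3=0, in4=0:
w1 = in1 AND in3 = 1 AND 0 = 0
w2 = w1 OR in0 = 0 OR 0 = 0
w3 = in4 AND in2 = 0 AND 1 = 0
w4 = NOT w3 = NOT 0 = 1
w5 = in3 AND w4 = 0 AND 1 = 0
w6 = w2 OR w5 = 0 OR 0 = 0
So w6 = 0 as required.

in0=0, in1=1, in2=1, in3=0, in4=0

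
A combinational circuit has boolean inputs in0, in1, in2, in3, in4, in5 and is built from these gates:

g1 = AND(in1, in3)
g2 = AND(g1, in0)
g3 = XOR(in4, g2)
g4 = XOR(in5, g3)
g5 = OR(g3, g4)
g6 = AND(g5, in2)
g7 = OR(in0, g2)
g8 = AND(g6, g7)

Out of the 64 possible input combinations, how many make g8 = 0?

g8 = AND(g6, g7) must be 0, so at least one of g6, g7 is 0.
Enumerating the 64 input combinations, 52 give g8 = 0 and 12 give g8 = 1.

52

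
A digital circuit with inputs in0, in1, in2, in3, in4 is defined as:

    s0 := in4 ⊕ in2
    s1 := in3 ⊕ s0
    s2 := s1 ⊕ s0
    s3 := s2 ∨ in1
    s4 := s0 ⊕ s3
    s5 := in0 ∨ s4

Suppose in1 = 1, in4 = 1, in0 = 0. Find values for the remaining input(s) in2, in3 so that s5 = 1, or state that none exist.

s5 = in0 ∨ s4 must be 1, so at least one of in0, s4 is 1.
Check with in1 = 1, in4 = 1, in0 = 0 and in2=1, in3=0:
s0 = in4 ⊕ in2 = 1 ⊕ 1 = 0
s1 = in3 ⊕ s0 = 0 ⊕ 0 = 0
s2 = s1 ⊕ s0 = 0 ⊕ 0 = 0
s3 = s2 ∨ in1 = 0 ∨ 1 = 1
s4 = s0 ⊕ s3 = 0 ⊕ 1 = 1
s5 = in0 ∨ s4 = 0 ∨ 1 = 1
So s5 = 1.

in2=1 in3=0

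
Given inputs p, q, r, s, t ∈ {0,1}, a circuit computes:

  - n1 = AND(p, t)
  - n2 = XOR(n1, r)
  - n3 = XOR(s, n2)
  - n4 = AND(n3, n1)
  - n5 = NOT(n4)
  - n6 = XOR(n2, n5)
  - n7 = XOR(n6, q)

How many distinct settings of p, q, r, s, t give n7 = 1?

n7 = XOR(n6, q) must be 1, so n6 and q differ.
Enumerating the 32 input combinations, 16 give n7 = 1 and 16 give n7 = 0.

16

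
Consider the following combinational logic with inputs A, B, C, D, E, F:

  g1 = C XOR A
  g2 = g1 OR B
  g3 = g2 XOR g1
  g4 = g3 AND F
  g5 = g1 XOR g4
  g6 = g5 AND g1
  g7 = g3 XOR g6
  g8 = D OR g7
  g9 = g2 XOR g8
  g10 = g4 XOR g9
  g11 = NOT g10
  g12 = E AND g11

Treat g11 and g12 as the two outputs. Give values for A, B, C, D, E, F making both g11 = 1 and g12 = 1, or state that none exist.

A=0, B=1, C=1, D=0, E=1, F=1

Check with A=0, B=1, C=1, D=0, E=1, F=1:
g1 = C XOR A = 1 XOR 0 = 1
g2 = g1 OR B = 1 OR 1 = 1
g3 = g2 XOR g1 = 1 XOR 1 = 0
g4 = g3 AND F = 0 AND 1 = 0
g5 = g1 XOR g4 = 1 XOR 0 = 1
g6 = g5 AND g1 = 1 AND 1 = 1
g7 = g3 XOR g6 = 0 XOR 1 = 1
g8 = D OR g7 = 0 OR 1 = 1
g9 = g2 XOR g8 = 1 XOR 1 = 0
g10 = g4 XOR g9 = 0 XOR 0 = 0
g11 = NOT g10 = NOT 0 = 1
g12 = E AND g11 = 1 AND 1 = 1
So g11 = 1 and g12 = 1.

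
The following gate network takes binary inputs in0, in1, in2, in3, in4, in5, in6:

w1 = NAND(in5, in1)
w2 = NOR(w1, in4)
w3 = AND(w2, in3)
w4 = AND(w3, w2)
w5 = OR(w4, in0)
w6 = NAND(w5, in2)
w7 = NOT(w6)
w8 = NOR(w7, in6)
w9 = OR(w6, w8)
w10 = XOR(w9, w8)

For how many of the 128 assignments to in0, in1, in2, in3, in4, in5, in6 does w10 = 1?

47

w10 = XOR(w9, w8) must be 1, so w9 and w8 differ.
Enumerating the 128 input combinations, 47 give w10 = 1 and 81 give w10 = 0.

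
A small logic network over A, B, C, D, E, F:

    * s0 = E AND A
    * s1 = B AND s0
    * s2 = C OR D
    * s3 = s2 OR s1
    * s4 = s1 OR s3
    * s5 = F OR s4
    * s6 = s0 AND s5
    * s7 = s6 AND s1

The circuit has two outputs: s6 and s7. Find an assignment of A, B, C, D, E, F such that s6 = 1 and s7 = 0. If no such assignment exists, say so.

Check with A=1 B=0 C=1 D=1 E=1 F=0:
s0 = E AND A = 1 AND 1 = 1
s1 = B AND s0 = 0 AND 1 = 0
s2 = C OR D = 1 OR 1 = 1
s3 = s2 OR s1 = 1 OR 0 = 1
s4 = s1 OR s3 = 0 OR 1 = 1
s5 = F OR s4 = 0 OR 1 = 1
s6 = s0 AND s5 = 1 AND 1 = 1
s7 = s6 AND s1 = 1 AND 0 = 0
So s6 = 1 and s7 = 0.

A=1 B=0 C=1 D=1 E=1 F=0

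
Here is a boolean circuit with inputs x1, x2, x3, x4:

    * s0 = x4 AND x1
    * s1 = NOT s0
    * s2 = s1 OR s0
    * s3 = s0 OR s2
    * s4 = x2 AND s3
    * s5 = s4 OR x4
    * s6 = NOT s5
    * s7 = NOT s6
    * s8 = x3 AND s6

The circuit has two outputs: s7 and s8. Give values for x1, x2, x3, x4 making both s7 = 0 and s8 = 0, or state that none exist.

Check with x1=1, x2=0, x3=0, x4=0:
s0 = x4 AND x1 = 0 AND 1 = 0
s1 = NOT s0 = NOT 0 = 1
s2 = s1 OR s0 = 1 OR 0 = 1
s3 = s0 OR s2 = 0 OR 1 = 1
s4 = x2 AND s3 = 0 AND 1 = 0
s5 = s4 OR x4 = 0 OR 0 = 0
s6 = NOT s5 = NOT 0 = 1
s7 = NOT s6 = NOT 1 = 0
s8 = x3 AND s6 = 0 AND 1 = 0
So s7 = 0 and s8 = 0.

x1=1, x2=0, x3=0, x4=0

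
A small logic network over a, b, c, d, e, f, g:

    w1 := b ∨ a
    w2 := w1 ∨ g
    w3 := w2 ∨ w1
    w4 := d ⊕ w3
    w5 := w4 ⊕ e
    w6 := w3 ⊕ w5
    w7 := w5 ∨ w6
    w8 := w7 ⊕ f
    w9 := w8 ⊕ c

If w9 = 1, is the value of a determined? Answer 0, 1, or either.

either

Both values of a occur among assignments with w9 = 1:
  a=0: a=0, b=0, c=0, d=0, e=0, f=0, g=1
  a=1: a=1, b=0, c=0, d=0, e=0, f=0, g=0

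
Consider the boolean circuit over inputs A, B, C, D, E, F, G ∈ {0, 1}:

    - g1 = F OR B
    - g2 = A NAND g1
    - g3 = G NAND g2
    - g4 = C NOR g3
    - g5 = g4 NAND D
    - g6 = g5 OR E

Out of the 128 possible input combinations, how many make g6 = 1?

123

g6 = g5 OR E must be 1, so at least one of g5, E is 1.
Enumerating the 128 input combinations, 123 give g6 = 1 and 5 give g6 = 0.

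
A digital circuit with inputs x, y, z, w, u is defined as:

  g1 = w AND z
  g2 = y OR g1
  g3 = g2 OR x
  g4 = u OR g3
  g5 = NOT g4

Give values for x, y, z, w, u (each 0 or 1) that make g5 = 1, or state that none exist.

g5 = NOT g4 must be 1, so g4 = 0.
g4 = u OR g3 must be 0, so both u = 0 and g3 = 0.
g3 = g2 OR x must be 0, so both g2 = 0 and x = 0.
Check with x=0, y=0, z=0, w=0, u=0:
g1 = w AND z = 0 AND 0 = 0
g2 = y OR g1 = 0 OR 0 = 0
g3 = g2 OR x = 0 OR 0 = 0
g4 = u OR g3 = 0 OR 0 = 0
g5 = NOT g4 = NOT 0 = 1
So g5 = 1 as required.

x=0, y=0, z=0, w=0, u=0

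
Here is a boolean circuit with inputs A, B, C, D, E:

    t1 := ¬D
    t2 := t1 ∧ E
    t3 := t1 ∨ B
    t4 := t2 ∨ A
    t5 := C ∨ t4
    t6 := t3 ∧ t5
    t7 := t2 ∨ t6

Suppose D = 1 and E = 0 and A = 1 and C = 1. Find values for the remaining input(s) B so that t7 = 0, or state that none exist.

t7 = t2 ∨ t6 must be 0, so both t2 = 0 and t6 = 0.
t2 = t1 ∧ E must be 0, so at least one of t1, E is 0.
Check with D = 1 and E = 0 and A = 1 and C = 1 and B=0:
t1 = ¬D = ¬1 = 0
t2 = t1 ∧ E = 0 ∧ 0 = 0
t3 = t1 ∨ B = 0 ∨ 0 = 0
t4 = t2 ∨ A = 0 ∨ 1 = 1
t5 = C ∨ t4 = 1 ∨ 1 = 1
t6 = t3 ∧ t5 = 0 ∧ 1 = 0
t7 = t2 ∨ t6 = 0 ∨ 0 = 0
So t7 = 0.

B=0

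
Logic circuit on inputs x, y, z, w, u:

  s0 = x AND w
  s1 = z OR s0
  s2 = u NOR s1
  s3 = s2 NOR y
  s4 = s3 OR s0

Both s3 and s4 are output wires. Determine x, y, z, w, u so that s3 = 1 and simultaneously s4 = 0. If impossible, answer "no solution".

Across all 32 input combinations, none give both s3 = 1 and s4 = 0.

no solution exists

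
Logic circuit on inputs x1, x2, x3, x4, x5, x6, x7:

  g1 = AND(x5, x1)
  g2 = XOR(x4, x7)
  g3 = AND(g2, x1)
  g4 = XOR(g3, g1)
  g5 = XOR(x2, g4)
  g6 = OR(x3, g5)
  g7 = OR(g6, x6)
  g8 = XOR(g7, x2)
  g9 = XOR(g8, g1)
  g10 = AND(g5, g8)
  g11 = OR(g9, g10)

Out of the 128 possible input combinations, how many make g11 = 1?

64

g11 = OR(g9, g10) must be 1, so at least one of g9, g10 is 1.
Enumerating the 128 input combinations, 64 give g11 = 1 and 64 give g11 = 0.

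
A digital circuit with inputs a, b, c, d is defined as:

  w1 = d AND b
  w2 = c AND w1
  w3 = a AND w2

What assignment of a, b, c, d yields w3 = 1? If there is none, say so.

a=1, b=1, c=1, d=1

Check with a=1, b=1, c=1, d=1:
w1 = d AND b = 1 AND 1 = 1
w2 = c AND w1 = 1 AND 1 = 1
w3 = a AND w2 = 1 AND 1 = 1
So w3 = 1 as required.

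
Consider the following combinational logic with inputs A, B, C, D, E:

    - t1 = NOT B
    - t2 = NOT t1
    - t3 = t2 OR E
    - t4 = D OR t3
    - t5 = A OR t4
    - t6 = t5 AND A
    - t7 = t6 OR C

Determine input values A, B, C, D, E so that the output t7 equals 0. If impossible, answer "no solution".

A=0, B=1, C=0, D=1, E=0

t7 = t6 OR C must be 0, so both t6 = 0 and C = 0.
t6 = t5 AND A must be 0, so at least one of t5, A is 0.
Check with A=0, B=1, C=0, D=1, E=0:
t1 = NOT B = NOT 1 = 0
t2 = NOT t1 = NOT 0 = 1
t3 = t2 OR E = 1 OR 0 = 1
t4 = D OR t3 = 1 OR 1 = 1
t5 = A OR t4 = 0 OR 1 = 1
t6 = t5 AND A = 1 AND 0 = 0
t7 = t6 OR C = 0 OR 0 = 0
So t7 = 0 as required.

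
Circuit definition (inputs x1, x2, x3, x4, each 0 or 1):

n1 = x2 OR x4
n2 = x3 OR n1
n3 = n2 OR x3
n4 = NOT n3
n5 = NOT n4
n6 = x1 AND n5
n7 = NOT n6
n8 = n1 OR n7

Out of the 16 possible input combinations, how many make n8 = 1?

15

n8 = n1 OR n7 must be 1, so at least one of n1, n7 is 1.
Enumerating the 16 input combinations, 15 give n8 = 1 and 1 give n8 = 0.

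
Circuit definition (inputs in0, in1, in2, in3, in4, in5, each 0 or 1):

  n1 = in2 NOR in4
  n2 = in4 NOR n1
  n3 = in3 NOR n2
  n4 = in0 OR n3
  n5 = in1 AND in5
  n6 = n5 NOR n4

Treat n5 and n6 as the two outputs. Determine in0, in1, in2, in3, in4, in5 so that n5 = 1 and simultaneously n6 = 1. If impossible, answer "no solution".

no solution exists

Across all 64 input combinations, none give both n5 = 1 and n6 = 1.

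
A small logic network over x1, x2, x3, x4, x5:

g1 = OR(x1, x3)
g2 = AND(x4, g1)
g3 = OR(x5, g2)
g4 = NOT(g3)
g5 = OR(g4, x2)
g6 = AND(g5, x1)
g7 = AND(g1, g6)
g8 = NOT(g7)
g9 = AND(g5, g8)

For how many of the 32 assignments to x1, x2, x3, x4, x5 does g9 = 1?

11

g9 = AND(g5, g8) must be 1, so both g5 = 1 and g8 = 1.
Enumerating the 32 input combinations, 11 give g9 = 1 and 21 give g9 = 0.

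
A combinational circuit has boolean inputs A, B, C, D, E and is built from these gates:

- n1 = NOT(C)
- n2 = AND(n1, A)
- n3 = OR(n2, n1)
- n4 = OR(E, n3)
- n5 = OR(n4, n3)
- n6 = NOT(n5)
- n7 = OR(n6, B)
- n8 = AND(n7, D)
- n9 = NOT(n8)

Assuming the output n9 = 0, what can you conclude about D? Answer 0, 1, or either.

1

n9 = NOT(n8) must be 0, so n8 = 1.
n8 = AND(n7, D) must be 1, so both n7 = 1 and D = 1.
Every assignment with n9 = 0 has D = 1; there are 10 such assignment(s).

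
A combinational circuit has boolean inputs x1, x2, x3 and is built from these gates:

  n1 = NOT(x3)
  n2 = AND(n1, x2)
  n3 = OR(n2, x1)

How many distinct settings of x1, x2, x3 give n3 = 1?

n3 = OR(n2, x1) must be 1, so at least one of n2, x1 is 1.
Satisfying assignments:
  x1=0, x2=1, x3=0
  x1=1, x2=0, x3=0
  x1=1, x2=0, x3=1
  x1=1, x2=1, x3=0
  x1=1, x2=1, x3=1

5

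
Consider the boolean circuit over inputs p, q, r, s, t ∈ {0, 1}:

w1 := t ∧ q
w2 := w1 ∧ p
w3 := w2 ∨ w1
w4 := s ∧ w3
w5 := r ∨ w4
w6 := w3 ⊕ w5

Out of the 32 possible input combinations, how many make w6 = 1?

14

w6 = w3 ⊕ w5 must be 1, so w3 and w5 differ.
Enumerating the 32 input combinations, 14 give w6 = 1 and 18 give w6 = 0.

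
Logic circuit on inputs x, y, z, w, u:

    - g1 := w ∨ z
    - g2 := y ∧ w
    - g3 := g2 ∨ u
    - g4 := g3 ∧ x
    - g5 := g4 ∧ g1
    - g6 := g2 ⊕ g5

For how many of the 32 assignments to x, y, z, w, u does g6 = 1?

8

g6 = g2 ⊕ g5 must be 1, so g2 and g5 differ.
Enumerating the 32 input combinations, 8 give g6 = 1 and 24 give g6 = 0.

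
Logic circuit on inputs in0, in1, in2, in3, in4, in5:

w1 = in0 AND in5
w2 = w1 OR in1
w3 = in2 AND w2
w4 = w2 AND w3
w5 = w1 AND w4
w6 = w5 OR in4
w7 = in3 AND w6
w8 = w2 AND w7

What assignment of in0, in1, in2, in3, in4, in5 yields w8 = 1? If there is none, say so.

in0=1, in1=0, in2=1, in3=1, in4=0, in5=1

w8 = w2 AND w7 must be 1, so both w2 = 1 and w7 = 1.
w2 = w1 OR in1 must be 1, so at least one of w1, in1 is 1.
Check with in0=1, in1=0, in2=1, in3=1, in4=0, in5=1:
w1 = in0 AND in5 = 1 AND 1 = 1
w2 = w1 OR in1 = 1 OR 0 = 1
w3 = in2 AND w2 = 1 AND 1 = 1
w4 = w2 AND w3 = 1 AND 1 = 1
w5 = w1 AND w4 = 1 AND 1 = 1
w6 = w5 OR in4 = 1 OR 0 = 1
w7 = in3 AND w6 = 1 AND 1 = 1
w8 = w2 AND w7 = 1 AND 1 = 1
So w8 = 1 as required.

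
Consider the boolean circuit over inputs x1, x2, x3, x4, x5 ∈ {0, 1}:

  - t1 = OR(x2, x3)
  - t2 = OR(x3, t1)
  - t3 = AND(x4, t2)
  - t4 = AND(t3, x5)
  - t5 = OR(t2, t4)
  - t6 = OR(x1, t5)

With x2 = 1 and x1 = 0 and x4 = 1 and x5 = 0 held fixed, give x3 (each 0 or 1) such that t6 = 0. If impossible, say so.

no solution exists

With x2 = 1 and x1 = 0 and x4 = 1 and x5 = 0 fixed, none of the 2 settings of x3 give t6 = 0.
For example, with x3=0:
t1 = OR(x2, x3) = OR(1, 0) = 1
t2 = OR(x3, t1) = OR(0, 1) = 1
t3 = AND(x4, t2) = AND(1, 1) = 1
t4 = AND(t3, x5) = AND(1, 0) = 0
t5 = OR(t2, t4) = OR(1, 0) = 1
t6 = OR(x1, t5) = OR(0, 1) = 1
giving t6 = 1 ≠ 0.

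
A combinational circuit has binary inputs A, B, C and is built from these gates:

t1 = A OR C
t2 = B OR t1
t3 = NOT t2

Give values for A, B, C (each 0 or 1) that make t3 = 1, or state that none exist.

Check with A=0, B=0, C=0:
t1 = A OR C = 0 OR 0 = 0
t2 = B OR t1 = 0 OR 0 = 0
t3 = NOT t2 = NOT 0 = 1
So t3 = 1 as required.

A=0, B=0, C=0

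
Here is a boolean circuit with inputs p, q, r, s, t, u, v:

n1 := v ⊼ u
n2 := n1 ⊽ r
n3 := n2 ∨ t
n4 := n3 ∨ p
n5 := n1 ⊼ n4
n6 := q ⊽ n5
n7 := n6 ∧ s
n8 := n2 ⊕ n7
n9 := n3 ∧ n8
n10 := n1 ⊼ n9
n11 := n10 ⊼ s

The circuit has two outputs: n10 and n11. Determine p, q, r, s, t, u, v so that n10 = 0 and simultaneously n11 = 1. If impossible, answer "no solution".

Check with p=0 q=0 r=0 s=1 t=1 u=0 v=0:
n1 = v ⊼ u = 0 ⊼ 0 = 1
n2 = n1 ⊽ r = 1 ⊽ 0 = 0
n3 = n2 ∨ t = 0 ∨ 1 = 1
n4 = n3 ∨ p = 1 ∨ 0 = 1
n5 = n1 ⊼ n4 = 1 ⊼ 1 = 0
n6 = q ⊽ n5 = 0 ⊽ 0 = 1
n7 = n6 ∧ s = 1 ∧ 1 = 1
n8 = n2 ⊕ n7 = 0 ⊕ 1 = 1
n9 = n3 ∧ n8 = 1 ∧ 1 = 1
n10 = n1 ⊼ n9 = 1 ⊼ 1 = 0
n11 = n10 ⊼ s = 0 ⊼ 1 = 1
So n10 = 0 and n11 = 1.

p=0 q=0 r=0 s=1 t=1 u=0 v=0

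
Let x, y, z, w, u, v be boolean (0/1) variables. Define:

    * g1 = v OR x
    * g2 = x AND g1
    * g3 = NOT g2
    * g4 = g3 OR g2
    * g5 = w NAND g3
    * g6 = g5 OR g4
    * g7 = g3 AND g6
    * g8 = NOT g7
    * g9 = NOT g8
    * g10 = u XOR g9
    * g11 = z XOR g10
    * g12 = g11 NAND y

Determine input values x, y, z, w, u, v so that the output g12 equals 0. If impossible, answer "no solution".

x=0, y=1, z=1, w=0, u=1, v=1

Check with x=0, y=1, z=1, w=0, u=1, v=1:
g1 = v OR x = 1 OR 0 = 1
g2 = x AND g1 = 0 AND 1 = 0
g3 = NOT g2 = NOT 0 = 1
g4 = g3 OR g2 = 1 OR 0 = 1
g5 = w NAND g3 = 0 NAND 1 = 1
g6 = g5 OR g4 = 1 OR 1 = 1
g7 = g3 AND g6 = 1 AND 1 = 1
g8 = NOT g7 = NOT 1 = 0
g9 = NOT g8 = NOT 0 = 1
g10 = u XOR g9 = 1 XOR 1 = 0
g11 = z XOR g10 = 1 XOR 0 = 1
g12 = g11 NAND y = 1 NAND 1 = 0
So g12 = 0 as required.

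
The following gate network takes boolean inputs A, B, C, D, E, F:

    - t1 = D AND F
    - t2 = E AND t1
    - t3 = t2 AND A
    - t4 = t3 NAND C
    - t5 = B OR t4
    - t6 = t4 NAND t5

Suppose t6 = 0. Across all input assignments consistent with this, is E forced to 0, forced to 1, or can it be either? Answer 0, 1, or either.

Both values of E occur among assignments with t6 = 0:
  E=0: A=0, B=0, C=0, D=0, E=0, F=0
  E=1: A=0, B=0, C=0, D=0, E=1, F=0

either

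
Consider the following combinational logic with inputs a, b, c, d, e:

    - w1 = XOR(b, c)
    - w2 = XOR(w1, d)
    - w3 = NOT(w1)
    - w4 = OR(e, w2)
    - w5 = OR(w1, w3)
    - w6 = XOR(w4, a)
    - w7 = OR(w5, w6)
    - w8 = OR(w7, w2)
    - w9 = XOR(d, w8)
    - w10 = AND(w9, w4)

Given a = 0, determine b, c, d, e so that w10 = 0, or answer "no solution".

w10 = AND(w9, w4) must be 0, so at least one of w9, w4 is 0.
Check with a = 0 and b=1, c=1, d=0, e=0:
w1 = XOR(b, c) = XOR(1, 1) = 0
w2 = XOR(w1, d) = XOR(0, 0) = 0
w3 = NOT(w1) = NOT 0 = 1
w4 = OR(e, w2) = OR(0, 0) = 0
w5 = OR(w1, w3) = OR(0, 1) = 1
w6 = XOR(w4, a) = XOR(0, 0) = 0
w7 = OR(w5, w6) = OR(1, 0) = 1
w8 = OR(w7, w2) = OR(1, 0) = 1
w9 = XOR(d, w8) = XOR(0, 1) = 1
w10 = AND(w9, w4) = AND(1, 0) = 0
So w10 = 0.

b=1, c=1, d=0, e=0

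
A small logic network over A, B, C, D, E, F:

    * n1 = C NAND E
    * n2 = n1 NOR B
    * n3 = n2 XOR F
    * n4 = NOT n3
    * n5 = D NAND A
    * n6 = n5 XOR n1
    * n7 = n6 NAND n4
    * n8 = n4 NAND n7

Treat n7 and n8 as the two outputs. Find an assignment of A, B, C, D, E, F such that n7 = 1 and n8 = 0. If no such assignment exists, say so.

A=1, B=0, C=1, D=0, E=0, F=0

Check with A=1, B=0, C=1, D=0, E=0, F=0:
n1 = C NAND E = 1 NAND 0 = 1
n2 = n1 NOR B = 1 NOR 0 = 0
n3 = n2 XOR F = 0 XOR 0 = 0
n4 = NOT n3 = NOT 0 = 1
n5 = D NAND A = 0 NAND 1 = 1
n6 = n5 XOR n1 = 1 XOR 1 = 0
n7 = n6 NAND n4 = 0 NAND 1 = 1
n8 = n4 NAND n7 = 1 NAND 1 = 0
So n7 = 1 and n8 = 0.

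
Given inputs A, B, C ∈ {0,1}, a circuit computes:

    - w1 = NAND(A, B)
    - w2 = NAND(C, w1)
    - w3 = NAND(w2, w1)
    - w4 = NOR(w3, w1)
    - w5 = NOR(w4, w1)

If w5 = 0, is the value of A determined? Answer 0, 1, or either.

Both values of A occur among assignments with w5 = 0:
  A=0: A=0, B=0, C=0
  A=1: A=1, B=0, C=0

either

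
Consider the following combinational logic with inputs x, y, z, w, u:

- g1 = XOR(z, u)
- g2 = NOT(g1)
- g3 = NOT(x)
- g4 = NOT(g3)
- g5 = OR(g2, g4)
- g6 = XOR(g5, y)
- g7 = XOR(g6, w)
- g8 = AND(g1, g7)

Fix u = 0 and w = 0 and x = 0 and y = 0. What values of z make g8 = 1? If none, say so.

no solution exists

With u = 0 and w = 0 and x = 0 and y = 0 fixed, none of the 2 settings of z give g8 = 1.
For example, with z=1:
g1 = XOR(z, u) = XOR(1, 0) = 1
g2 = NOT(g1) = NOT 1 = 0
g3 = NOT(x) = NOT 0 = 1
g4 = NOT(g3) = NOT 1 = 0
g5 = OR(g2, g4) = OR(0, 0) = 0
g6 = XOR(g5, y) = XOR(0, 0) = 0
g7 = XOR(g6, w) = XOR(0, 0) = 0
g8 = AND(g1, g7) = AND(1, 0) = 0
giving g8 = 0 ≠ 1.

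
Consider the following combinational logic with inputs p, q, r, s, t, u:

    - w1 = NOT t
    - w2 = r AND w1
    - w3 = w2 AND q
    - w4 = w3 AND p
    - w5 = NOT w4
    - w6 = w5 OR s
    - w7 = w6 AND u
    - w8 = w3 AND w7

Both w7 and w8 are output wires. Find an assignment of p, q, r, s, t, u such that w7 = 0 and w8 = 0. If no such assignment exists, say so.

p=1, q=0, r=0, s=0, t=0, u=0

Check with p=1, q=0, r=0, s=0, t=0, u=0:
w1 = NOT t = NOT 0 = 1
w2 = r AND w1 = 0 AND 1 = 0
w3 = w2 AND q = 0 AND 0 = 0
w4 = w3 AND p = 0 AND 1 = 0
w5 = NOT w4 = NOT 0 = 1
w6 = w5 OR s = 1 OR 0 = 1
w7 = w6 AND u = 1 AND 0 = 0
w8 = w3 AND w7 = 0 AND 0 = 0
So w7 = 0 and w8 = 0.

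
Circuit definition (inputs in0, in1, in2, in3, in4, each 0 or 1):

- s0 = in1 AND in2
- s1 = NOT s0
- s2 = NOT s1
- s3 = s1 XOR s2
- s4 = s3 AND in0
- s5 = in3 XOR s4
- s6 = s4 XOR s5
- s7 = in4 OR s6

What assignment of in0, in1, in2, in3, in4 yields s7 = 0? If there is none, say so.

s7 = in4 OR s6 must be 0, so both in4 = 0 and s6 = 0.
Check with in0=1, in1=0, in2=0, in3=0, in4=0:
s0 = in1 AND in2 = 0 AND 0 = 0
s1 = NOT s0 = NOT 0 = 1
s2 = NOT s1 = NOT 1 = 0
s3 = s1 XOR s2 = 1 XOR 0 = 1
s4 = s3 AND in0 = 1 AND 1 = 1
s5 = in3 XOR s4 = 0 XOR 1 = 1
s6 = s4 XOR s5 = 1 XOR 1 = 0
s7 = in4 OR s6 = 0 OR 0 = 0
So s7 = 0 as required.

in0=1, in1=0, in2=0, in3=0, in4=0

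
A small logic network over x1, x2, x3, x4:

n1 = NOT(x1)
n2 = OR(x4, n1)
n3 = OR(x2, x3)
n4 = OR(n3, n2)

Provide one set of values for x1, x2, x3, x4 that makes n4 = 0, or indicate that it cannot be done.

n4 = OR(n3, n2) must be 0, so both n3 = 0 and n2 = 0.
Check with x1=1, x2=0, x3=0, x4=0:
n1 = NOT(x1) = NOT 1 = 0
n2 = OR(x4, n1) = OR(0, 0) = 0
n3 = OR(x2, x3) = OR(0, 0) = 0
n4 = OR(n3, n2) = OR(0, 0) = 0
So n4 = 0 as required.

x1=1, x2=0, x3=0, x4=0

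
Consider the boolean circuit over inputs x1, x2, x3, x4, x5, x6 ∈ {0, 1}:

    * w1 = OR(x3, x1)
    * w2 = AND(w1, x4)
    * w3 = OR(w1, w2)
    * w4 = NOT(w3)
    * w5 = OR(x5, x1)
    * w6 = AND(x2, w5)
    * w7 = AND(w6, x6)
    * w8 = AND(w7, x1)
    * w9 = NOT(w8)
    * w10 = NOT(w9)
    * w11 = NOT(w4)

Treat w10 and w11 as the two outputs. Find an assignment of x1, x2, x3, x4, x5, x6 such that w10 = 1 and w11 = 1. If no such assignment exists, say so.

Check with x1=1, x2=1, x3=0, x4=1, x5=1, x6=1:
w1 = OR(x3, x1) = OR(0, 1) = 1
w2 = AND(w1, x4) = AND(1, 1) = 1
w3 = OR(w1, w2) = OR(1, 1) = 1
w4 = NOT(w3) = NOT 1 = 0
w5 = OR(x5, x1) = OR(1, 1) = 1
w6 = AND(x2, w5) = AND(1, 1) = 1
w7 = AND(w6, x6) = AND(1, 1) = 1
w8 = AND(w7, x1) = AND(1, 1) = 1
w9 = NOT(w8) = NOT 1 = 0
w10 = NOT(w9) = NOT 0 = 1
w11 = NOT(w4) = NOT 0 = 1
So w10 = 1 and w11 = 1.

x1=1, x2=1, x3=0, x4=1, x5=1, x6=1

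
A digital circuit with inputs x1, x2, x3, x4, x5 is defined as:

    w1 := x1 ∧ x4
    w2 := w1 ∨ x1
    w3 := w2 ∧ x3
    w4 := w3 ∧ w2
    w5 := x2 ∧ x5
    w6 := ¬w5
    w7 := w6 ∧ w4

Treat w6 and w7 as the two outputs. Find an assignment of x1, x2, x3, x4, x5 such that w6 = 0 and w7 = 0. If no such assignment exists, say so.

Check with x1=0, x2=1, x3=0, x4=1, x5=1:
w1 = x1 ∧ x4 = 0 ∧ 1 = 0
w2 = w1 ∨ x1 = 0 ∨ 0 = 0
w3 = w2 ∧ x3 = 0 ∧ 0 = 0
w4 = w3 ∧ w2 = 0 ∧ 0 = 0
w5 = x2 ∧ x5 = 1 ∧ 1 = 1
w6 = ¬w5 = ¬1 = 0
w7 = w6 ∧ w4 = 0 ∧ 0 = 0
So w6 = 0 and w7 = 0.

x1=0, x2=1, x3=0, x4=1, x5=1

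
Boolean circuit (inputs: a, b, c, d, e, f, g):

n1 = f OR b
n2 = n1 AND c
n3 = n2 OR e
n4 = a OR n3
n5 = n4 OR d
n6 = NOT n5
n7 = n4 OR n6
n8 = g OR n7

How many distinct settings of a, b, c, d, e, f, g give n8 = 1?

n8 = g OR n7 must be 1, so at least one of g, n7 is 1.
Enumerating the 128 input combinations, 123 give n8 = 1 and 5 give n8 = 0.

123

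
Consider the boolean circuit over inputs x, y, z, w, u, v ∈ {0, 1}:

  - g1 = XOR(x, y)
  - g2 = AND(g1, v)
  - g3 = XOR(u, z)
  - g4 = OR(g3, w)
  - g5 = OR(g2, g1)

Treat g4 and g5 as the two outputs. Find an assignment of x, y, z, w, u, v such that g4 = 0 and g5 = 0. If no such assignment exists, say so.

Check with x=0, y=0, z=0, w=0, u=0, v=0:
g1 = XOR(x, y) = XOR(0, 0) = 0
g2 = AND(g1, v) = AND(0, 0) = 0
g3 = XOR(u, z) = XOR(0, 0) = 0
g4 = OR(g3, w) = OR(0, 0) = 0
g5 = OR(g2, g1) = OR(0, 0) = 0
So g4 = 0 and g5 = 0.

x=0, y=0, z=0, w=0, u=0, v=0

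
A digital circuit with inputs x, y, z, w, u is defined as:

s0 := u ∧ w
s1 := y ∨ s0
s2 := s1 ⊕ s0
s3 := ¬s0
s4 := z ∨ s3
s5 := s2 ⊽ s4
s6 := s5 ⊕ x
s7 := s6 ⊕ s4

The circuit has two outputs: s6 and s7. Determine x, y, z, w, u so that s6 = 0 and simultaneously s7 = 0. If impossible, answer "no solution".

Check with x=1, y=1, z=0, w=1, u=1:
s0 = u ∧ w = 1 ∧ 1 = 1
s1 = y ∨ s0 = 1 ∨ 1 = 1
s2 = s1 ⊕ s0 = 1 ⊕ 1 = 0
s3 = ¬s0 = ¬1 = 0
s4 = z ∨ s3 = 0 ∨ 0 = 0
s5 = s2 ⊽ s4 = 0 ⊽ 0 = 1
s6 = s5 ⊕ x = 1 ⊕ 1 = 0
s7 = s6 ⊕ s4 = 0 ⊕ 0 = 0
So s6 = 0 and s7 = 0.

x=1, y=1, z=0, w=1, u=1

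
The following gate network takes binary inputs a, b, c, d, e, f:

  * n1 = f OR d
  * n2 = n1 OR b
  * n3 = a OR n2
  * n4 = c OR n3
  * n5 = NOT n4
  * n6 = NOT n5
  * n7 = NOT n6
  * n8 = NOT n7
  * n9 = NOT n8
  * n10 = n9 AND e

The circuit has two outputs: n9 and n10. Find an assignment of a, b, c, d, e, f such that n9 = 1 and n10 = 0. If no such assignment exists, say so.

a=0, b=0, c=0, d=0, e=0, f=0

Check with a=0, b=0, c=0, d=0, e=0, f=0:
n1 = f OR d = 0 OR 0 = 0
n2 = n1 OR b = 0 OR 0 = 0
n3 = a OR n2 = 0 OR 0 = 0
n4 = c OR n3 = 0 OR 0 = 0
n5 = NOT n4 = NOT 0 = 1
n6 = NOT n5 = NOT 1 = 0
n7 = NOT n6 = NOT 0 = 1
n8 = NOT n7 = NOT 1 = 0
n9 = NOT n8 = NOT 0 = 1
n10 = n9 AND e = 1 AND 0 = 0
So n9 = 1 and n10 = 0.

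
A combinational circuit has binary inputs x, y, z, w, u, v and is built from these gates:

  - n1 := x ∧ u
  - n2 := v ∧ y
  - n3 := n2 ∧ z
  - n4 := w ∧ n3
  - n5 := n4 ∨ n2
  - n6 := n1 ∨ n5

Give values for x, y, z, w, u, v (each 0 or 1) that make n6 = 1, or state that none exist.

x=1, y=1, z=1, w=0, u=1, v=1

n6 = n1 ∨ n5 must be 1, so at least one of n1, n5 is 1.
Check with x=1, y=1, z=1, w=0, u=1, v=1:
n1 = x ∧ u = 1 ∧ 1 = 1
n2 = v ∧ y = 1 ∧ 1 = 1
n3 = n2 ∧ z = 1 ∧ 1 = 1
n4 = w ∧ n3 = 0 ∧ 1 = 0
n5 = n4 ∨ n2 = 0 ∨ 1 = 1
n6 = n1 ∨ n5 = 1 ∨ 1 = 1
So n6 = 1 as required.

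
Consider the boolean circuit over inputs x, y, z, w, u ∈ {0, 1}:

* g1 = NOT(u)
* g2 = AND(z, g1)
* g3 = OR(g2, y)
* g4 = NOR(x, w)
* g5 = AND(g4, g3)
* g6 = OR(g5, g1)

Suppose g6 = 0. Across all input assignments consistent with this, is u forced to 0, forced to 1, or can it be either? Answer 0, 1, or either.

g6 = OR(g5, g1) must be 0, so both g5 = 0 and g1 = 0.
g5 = AND(g4, g3) must be 0, so at least one of g4, g3 is 0.
g1 = NOT(u) must be 0, so u = 1.
Every assignment with g6 = 0 has u = 1; there are 14 such assignment(s).

1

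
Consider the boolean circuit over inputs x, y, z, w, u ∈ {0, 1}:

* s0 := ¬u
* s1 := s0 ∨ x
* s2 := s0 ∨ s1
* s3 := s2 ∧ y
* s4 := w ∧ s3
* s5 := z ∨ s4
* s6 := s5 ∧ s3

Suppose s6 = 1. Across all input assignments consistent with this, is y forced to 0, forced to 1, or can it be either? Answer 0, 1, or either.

s6 = s5 ∧ s3 must be 1, so both s5 = 1 and s3 = 1.
s5 = z ∨ s4 must be 1, so at least one of z, s4 is 1.
Every assignment with s6 = 1 has y = 1; there are 9 such assignment(s).

1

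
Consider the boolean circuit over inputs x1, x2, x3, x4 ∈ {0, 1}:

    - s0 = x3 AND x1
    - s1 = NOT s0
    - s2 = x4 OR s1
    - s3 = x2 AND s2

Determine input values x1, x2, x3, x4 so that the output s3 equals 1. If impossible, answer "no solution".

Check with x1=0, x2=1, x3=0, x4=1:
s0 = x3 AND x1 = 0 AND 0 = 0
s1 = NOT s0 = NOT 0 = 1
s2 = x4 OR s1 = 1 OR 1 = 1
s3 = x2 AND s2 = 1 AND 1 = 1
So s3 = 1 as required.

x1=0, x2=1, x3=0, x4=1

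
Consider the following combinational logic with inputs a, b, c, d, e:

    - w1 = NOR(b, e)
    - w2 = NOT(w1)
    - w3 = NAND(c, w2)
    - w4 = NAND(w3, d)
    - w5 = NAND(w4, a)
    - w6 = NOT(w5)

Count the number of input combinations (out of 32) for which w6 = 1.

w6 = NOT(w5) must be 1, so w5 = 0.
w5 = NAND(w4, a) must be 0, so both w4 = 1 and a = 1.
Enumerating the 32 input combinations, 11 give w6 = 1 and 21 give w6 = 0.

11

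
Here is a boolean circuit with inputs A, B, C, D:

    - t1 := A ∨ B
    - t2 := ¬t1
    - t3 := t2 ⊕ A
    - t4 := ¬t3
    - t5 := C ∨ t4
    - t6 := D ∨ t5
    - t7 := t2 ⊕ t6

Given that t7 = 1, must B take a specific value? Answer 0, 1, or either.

Both values of B occur among assignments with t7 = 1:
  B=0: A=0, B=0, C=0, D=0
  B=1: A=0, B=1, C=0, D=0

either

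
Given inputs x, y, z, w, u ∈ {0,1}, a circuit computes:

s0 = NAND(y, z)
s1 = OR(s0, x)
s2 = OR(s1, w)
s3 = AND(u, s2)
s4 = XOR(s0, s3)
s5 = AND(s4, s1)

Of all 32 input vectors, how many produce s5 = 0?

s5 = AND(s4, s1) must be 0, so at least one of s4, s1 is 0.
Enumerating the 32 input combinations, 18 give s5 = 0 and 14 give s5 = 1.

18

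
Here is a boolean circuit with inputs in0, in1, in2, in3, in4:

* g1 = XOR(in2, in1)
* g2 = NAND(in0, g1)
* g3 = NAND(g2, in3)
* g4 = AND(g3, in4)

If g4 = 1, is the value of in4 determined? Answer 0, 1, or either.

g4 = AND(g3, in4) must be 1, so both g3 = 1 and in4 = 1.
g3 = NAND(g2, in3) must be 1, so at least one of g2, in3 is 0.
Every assignment with g4 = 1 has in4 = 1; there are 10 such assignment(s).

1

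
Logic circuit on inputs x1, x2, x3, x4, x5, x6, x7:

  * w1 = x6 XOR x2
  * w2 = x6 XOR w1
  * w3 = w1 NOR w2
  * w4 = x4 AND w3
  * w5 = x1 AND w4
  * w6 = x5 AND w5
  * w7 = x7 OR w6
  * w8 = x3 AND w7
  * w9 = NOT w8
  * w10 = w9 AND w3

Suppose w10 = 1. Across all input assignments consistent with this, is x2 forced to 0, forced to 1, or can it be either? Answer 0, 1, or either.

0

w10 = w9 AND w3 must be 1, so both w9 = 1 and w3 = 1.
w9 = NOT w8 must be 1, so w8 = 0.
w3 = w1 NOR w2 must be 1, so both w1 = 0 and w2 = 0.
Every assignment with w10 = 1 has x2 = 0; there are 23 such assignment(s).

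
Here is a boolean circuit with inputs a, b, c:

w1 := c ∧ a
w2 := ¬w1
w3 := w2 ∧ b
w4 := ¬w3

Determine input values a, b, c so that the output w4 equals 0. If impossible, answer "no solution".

a=1, b=1, c=0

w4 = ¬w3 must be 0, so w3 = 1.
w3 = w2 ∧ b must be 1, so both w2 = 1 and b = 1.
w2 = ¬w1 must be 1, so w1 = 0.
Check with a=1, b=1, c=0:
w1 = c ∧ a = 0 ∧ 1 = 0
w2 = ¬w1 = ¬0 = 1
w3 = w2 ∧ b = 1 ∧ 1 = 1
w4 = ¬w3 = ¬1 = 0
So w4 = 0 as required.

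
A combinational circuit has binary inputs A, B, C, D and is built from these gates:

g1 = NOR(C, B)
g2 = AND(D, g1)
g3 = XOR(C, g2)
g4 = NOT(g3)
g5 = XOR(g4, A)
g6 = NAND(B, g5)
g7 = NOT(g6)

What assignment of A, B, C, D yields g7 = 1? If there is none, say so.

Check with A=1, B=1, C=1, D=0:
g1 = NOR(C, B) = NOR(1, 1) = 0
g2 = AND(D, g1) = AND(0, 0) = 0
g3 = XOR(C, g2) = XOR(1, 0) = 1
g4 = NOT(g3) = NOT 1 = 0
g5 = XOR(g4, A) = XOR(0, 1) = 1
g6 = NAND(B, g5) = NAND(1, 1) = 0
g7 = NOT(g6) = NOT 0 = 1
So g7 = 1 as required.

A=1, B=1, C=1, D=0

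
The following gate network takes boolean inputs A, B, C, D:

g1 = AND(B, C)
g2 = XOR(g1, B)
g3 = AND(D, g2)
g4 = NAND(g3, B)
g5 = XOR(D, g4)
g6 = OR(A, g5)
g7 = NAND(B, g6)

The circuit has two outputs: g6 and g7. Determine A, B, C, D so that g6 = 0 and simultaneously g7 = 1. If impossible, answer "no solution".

A=0 B=0 C=1 D=1

Check with A=0 B=0 C=1 D=1:
g1 = AND(B, C) = AND(0, 1) = 0
g2 = XOR(g1, B) = XOR(0, 0) = 0
g3 = AND(D, g2) = AND(1, 0) = 0
g4 = NAND(g3, B) = NAND(0, 0) = 1
g5 = XOR(D, g4) = XOR(1, 1) = 0
g6 = OR(A, g5) = OR(0, 0) = 0
g7 = NAND(B, g6) = NAND(0, 0) = 1
So g6 = 0 and g7 = 1.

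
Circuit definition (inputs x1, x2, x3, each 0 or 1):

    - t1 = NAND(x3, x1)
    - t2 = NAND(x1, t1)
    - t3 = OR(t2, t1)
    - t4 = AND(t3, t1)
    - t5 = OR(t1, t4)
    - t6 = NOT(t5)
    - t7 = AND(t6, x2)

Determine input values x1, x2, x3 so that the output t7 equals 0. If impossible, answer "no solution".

x1=0, x2=1, x3=0

t7 = AND(t6, x2) must be 0, so at least one of t6, x2 is 0.
Check with x1=0, x2=1, x3=0:
t1 = NAND(x3, x1) = NAND(0, 0) = 1
t2 = NAND(x1, t1) = NAND(0, 1) = 1
t3 = OR(t2, t1) = OR(1, 1) = 1
t4 = AND(t3, t1) = AND(1, 1) = 1
t5 = OR(t1, t4) = OR(1, 1) = 1
t6 = NOT(t5) = NOT 1 = 0
t7 = AND(t6, x2) = AND(0, 1) = 0
So t7 = 0 as required.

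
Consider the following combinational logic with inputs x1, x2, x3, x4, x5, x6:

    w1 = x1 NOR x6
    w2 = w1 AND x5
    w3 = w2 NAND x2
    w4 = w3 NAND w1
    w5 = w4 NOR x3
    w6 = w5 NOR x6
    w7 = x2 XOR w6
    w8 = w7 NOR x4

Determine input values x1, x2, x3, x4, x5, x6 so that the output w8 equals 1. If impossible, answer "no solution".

w8 = w7 NOR x4 must be 1, so both w7 = 0 and x4 = 0.
w7 = x2 XOR w6 must be 0, so x2 and w6 are equal.
Check with x1=0 x2=1 x3=1 x4=0 x5=1 x6=0:
w1 = x1 NOR x6 = 0 NOR 0 = 1
w2 = w1 AND x5 = 1 AND 1 = 1
w3 = w2 NAND x2 = 1 NAND 1 = 0
w4 = w3 NAND w1 = 0 NAND 1 = 1
w5 = w4 NOR x3 = 1 NOR 1 = 0
w6 = w5 NOR x6 = 0 NOR 0 = 1
w7 = x2 XOR w6 = 1 XOR 1 = 0
w8 = w7 NOR x4 = 0 NOR 0 = 1
So w8 = 1 as required.

x1=0 x2=1 x3=1 x4=0 x5=1 x6=0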